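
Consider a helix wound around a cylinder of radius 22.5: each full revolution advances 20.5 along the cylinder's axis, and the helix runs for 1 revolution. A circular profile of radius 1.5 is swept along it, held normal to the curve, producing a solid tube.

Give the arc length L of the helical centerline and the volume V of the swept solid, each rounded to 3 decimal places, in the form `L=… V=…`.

2πR = 2π·22.5 = 141.371669
per-turn = √(141.371669² + 20.5²) = √(19985.9489 + 420.25) = √20406.1989 = 142.850267
L = 1 × 142.850267 = 142.850267
V = π·1.5² × L = 7.068583 × 142.850267 = 1009.749039

L=142.850 V=1009.749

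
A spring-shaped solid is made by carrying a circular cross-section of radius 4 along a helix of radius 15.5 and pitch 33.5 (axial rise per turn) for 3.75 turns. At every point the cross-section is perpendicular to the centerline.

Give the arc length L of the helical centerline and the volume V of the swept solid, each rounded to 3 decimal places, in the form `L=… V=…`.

2πR = 2π·15.5 = 97.389372
per-turn = √(97.389372² + 33.5²) = √(9484.6898 + 1122.25) = √10606.9398 = 102.989999
L = 3.75 × 102.989999 = 386.212495
V = π·4² × L = 50.265482 × 386.212495 = 19413.157396

L=386.212 V=19413.157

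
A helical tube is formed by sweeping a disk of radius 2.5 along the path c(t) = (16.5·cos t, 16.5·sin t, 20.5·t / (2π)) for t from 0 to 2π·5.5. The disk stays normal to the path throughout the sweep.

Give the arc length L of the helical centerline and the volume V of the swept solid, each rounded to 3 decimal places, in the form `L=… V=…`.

L=581.240 V=11412.614

2πR = 2π·16.5 = 103.672558
per-turn = √(103.672558² + 20.5²) = √(10747.9992 + 420.25) = √11168.2492 = 105.679938
L = 5.5 × 105.679938 = 581.239656
V = π·2.5² × L = 19.634954 × 581.239656 = 11412.613964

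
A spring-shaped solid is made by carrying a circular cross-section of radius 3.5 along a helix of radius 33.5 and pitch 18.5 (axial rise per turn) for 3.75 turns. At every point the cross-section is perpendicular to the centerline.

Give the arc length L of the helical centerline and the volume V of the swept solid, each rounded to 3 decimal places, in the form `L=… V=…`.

L=792.368 V=30493.895

2πR = 2π·33.5 = 210.486708
per-turn = √(210.486708² + 18.5²) = √(44304.6542 + 342.25) = √44646.9042 = 211.298140
L = 3.75 × 211.298140 = 792.368027
V = π·3.5² × L = 38.484510 × 792.368027 = 30493.895251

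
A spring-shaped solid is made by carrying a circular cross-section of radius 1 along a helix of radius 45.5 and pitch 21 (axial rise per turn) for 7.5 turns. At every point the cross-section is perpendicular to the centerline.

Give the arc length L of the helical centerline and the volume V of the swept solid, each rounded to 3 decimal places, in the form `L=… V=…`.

2πR = 2π·45.5 = 285.884931
per-turn = √(285.884931² + 21²) = √(81730.1940 + 441) = √82171.1940 = 286.655183
L = 7.5 × 286.655183 = 2149.913874
V = π·1² × L = 3.141593 × 2149.913874 = 6754.153632

L=2149.914 V=6754.154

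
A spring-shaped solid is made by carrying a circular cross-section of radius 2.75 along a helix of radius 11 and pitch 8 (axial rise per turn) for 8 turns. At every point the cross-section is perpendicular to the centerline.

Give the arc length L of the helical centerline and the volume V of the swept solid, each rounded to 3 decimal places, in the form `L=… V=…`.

L=556.612 V=13224.151

2πR = 2π·11 = 69.115038
per-turn = √(69.115038² + 8²) = √(4776.8885 + 64) = √4840.8885 = 69.576494
L = 8 × 69.576494 = 556.611953
V = π·2.75² × L = 23.758294 × 556.611953 = 13224.150663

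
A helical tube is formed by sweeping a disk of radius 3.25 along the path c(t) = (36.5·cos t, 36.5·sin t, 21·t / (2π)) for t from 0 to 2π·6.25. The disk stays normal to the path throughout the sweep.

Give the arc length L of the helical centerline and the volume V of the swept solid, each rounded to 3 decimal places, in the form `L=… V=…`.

2πR = 2π·36.5 = 229.336264
per-turn = √(229.336264² + 21²) = √(52595.1219 + 441) = √53036.1219 = 230.295727
L = 6.25 × 230.295727 = 1439.348293
V = π·3.25² × L = 33.183072 × 1439.348293 = 47761.998636

L=1439.348 V=47761.999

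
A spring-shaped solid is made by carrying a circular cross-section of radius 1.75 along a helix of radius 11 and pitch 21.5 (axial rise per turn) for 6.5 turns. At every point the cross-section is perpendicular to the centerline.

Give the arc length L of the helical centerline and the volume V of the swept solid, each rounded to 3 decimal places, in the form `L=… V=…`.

2πR = 2π·11 = 69.115038
per-turn = √(69.115038² + 21.5²) = √(4776.8885 + 462.25) = √5239.1385 = 72.381894
L = 6.5 × 72.381894 = 470.482309
V = π·1.75² × L = 9.621128 × 470.482309 = 4526.570280

L=470.482 V=4526.570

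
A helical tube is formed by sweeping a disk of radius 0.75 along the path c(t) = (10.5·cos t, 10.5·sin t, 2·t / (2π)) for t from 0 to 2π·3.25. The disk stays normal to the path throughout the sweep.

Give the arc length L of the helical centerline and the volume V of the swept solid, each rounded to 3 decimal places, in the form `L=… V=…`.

2πR = 2π·10.5 = 65.973446
per-turn = √(65.973446² + 2²) = √(4352.4955 + 4) = √4356.4955 = 66.003754
L = 3.25 × 66.003754 = 214.512200
V = π·0.75² × L = 1.767146 × 214.512200 = 379.074349

L=214.512 V=379.074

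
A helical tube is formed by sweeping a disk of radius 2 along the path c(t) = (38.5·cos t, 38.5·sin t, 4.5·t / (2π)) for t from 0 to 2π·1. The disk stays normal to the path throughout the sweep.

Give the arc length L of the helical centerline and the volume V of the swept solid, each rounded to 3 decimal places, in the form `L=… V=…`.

2πR = 2π·38.5 = 241.902634
per-turn = √(241.902634² + 4.5²) = √(58516.8845 + 20.25) = √58537.1345 = 241.944486
L = 1 × 241.944486 = 241.944486
V = π·2² × L = 12.566371 × 241.944486 = 3040.364084

L=241.944 V=3040.364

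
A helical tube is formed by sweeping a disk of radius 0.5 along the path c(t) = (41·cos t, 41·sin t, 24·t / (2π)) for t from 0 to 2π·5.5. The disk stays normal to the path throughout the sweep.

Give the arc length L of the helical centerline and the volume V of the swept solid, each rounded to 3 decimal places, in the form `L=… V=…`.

L=1422.994 V=1117.617

2πR = 2π·41 = 257.610598
per-turn = √(257.610598² + 24²) = √(66363.2200 + 576) = √66939.2200 = 258.726149
L = 5.5 × 258.726149 = 1422.993818
V = π·0.5² × L = 0.785398 × 1422.993818 = 1117.616731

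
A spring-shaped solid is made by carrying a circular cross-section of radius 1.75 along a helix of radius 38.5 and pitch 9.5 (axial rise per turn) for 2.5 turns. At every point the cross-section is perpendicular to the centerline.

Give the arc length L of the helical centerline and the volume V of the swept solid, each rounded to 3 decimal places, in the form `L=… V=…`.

L=605.223 V=5822.925

2πR = 2π·38.5 = 241.902634
per-turn = √(241.902634² + 9.5²) = √(58516.8845 + 90.25) = √58607.1345 = 242.089104
L = 2.5 × 242.089104 = 605.222761
V = π·1.75² × L = 9.621128 × 605.222761 = 5822.925352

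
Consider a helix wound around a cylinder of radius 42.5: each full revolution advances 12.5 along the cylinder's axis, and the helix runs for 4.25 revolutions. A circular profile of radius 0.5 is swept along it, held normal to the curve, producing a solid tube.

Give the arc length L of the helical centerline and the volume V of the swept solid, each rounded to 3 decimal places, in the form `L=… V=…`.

2πR = 2π·42.5 = 267.035376
per-turn = √(267.035376² + 12.5²) = √(71307.8918 + 156.25) = √71464.1418 = 267.327780
L = 4.25 × 267.327780 = 1136.143064
V = π·0.5² × L = 0.785398 × 1136.143064 = 892.324676

L=1136.143 V=892.325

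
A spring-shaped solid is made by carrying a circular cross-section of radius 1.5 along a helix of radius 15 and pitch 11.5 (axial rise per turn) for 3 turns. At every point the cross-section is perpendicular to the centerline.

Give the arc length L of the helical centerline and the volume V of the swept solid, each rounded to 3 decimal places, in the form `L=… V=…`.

L=284.840 V=2013.418

2πR = 2π·15 = 94.247780
per-turn = √(94.247780² + 11.5²) = √(8882.6440 + 132.25) = √9014.8940 = 94.946795
L = 3 × 94.946795 = 284.840386
V = π·1.5² × L = 7.068583 × 284.840386 = 2013.418046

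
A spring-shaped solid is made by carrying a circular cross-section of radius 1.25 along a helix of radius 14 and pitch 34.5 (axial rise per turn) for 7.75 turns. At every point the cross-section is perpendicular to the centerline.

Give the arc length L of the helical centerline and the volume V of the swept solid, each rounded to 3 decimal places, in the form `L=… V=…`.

2πR = 2π·14 = 87.964594
per-turn = √(87.964594² + 34.5²) = √(7737.7699 + 1190.25) = √8928.0199 = 94.488200
L = 7.75 × 94.488200 = 732.283546
V = π·1.25² × L = 4.908739 × 732.283546 = 3594.588452

L=732.284 V=3594.588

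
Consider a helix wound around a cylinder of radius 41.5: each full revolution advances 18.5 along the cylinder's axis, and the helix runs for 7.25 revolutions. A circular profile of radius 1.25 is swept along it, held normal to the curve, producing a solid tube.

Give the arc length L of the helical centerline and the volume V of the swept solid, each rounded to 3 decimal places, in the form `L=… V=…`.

L=1895.205 V=9303.068

2πR = 2π·41.5 = 260.752190
per-turn = √(260.752190² + 18.5²) = √(67991.7047 + 342.25) = √68333.9547 = 261.407641
L = 7.25 × 261.407641 = 1895.205397
V = π·1.25² × L = 4.908739 × 1895.205397 = 9303.067735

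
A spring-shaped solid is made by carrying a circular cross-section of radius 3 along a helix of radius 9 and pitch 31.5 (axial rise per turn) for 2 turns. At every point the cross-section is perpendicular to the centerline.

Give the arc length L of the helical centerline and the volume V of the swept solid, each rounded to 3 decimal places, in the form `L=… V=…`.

L=129.460 V=3660.408

2πR = 2π·9 = 56.548668
per-turn = √(56.548668² + 31.5²) = √(3197.7518 + 992.25) = √4190.0018 = 64.730223
L = 2 × 64.730223 = 129.460447
V = π·3² × L = 28.274334 × 129.460447 = 3660.407899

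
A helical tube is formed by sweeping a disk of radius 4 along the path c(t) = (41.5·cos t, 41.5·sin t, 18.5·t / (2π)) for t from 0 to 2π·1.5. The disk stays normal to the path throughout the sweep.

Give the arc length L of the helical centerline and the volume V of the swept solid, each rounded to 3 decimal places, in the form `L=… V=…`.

2πR = 2π·41.5 = 260.752190
per-turn = √(260.752190² + 18.5²) = √(67991.7047 + 342.25) = √68333.9547 = 261.407641
L = 1.5 × 261.407641 = 392.111461
V = π·4² × L = 50.265482 × 392.111461 = 19709.671782

L=392.111 V=19709.672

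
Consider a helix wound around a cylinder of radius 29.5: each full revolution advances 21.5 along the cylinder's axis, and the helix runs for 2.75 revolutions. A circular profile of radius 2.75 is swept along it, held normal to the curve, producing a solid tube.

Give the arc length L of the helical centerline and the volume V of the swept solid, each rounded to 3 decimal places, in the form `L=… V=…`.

2πR = 2π·29.5 = 185.353967
per-turn = √(185.353967² + 21.5²) = √(34356.0929 + 462.25) = √34818.3429 = 186.596739
L = 2.75 × 186.596739 = 513.141032
V = π·2.75² × L = 23.758294 × 513.141032 = 12191.355720

L=513.141 V=12191.356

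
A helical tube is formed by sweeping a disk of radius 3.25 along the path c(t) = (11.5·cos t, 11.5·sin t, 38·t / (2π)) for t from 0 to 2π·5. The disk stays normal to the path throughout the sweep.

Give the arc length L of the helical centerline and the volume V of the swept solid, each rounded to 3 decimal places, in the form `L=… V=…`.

L=408.198 V=13545.260

2πR = 2π·11.5 = 72.256631
per-turn = √(72.256631² + 38²) = √(5221.0207 + 1444) = √6665.0207 = 81.639578
L = 5 × 81.639578 = 408.197891
V = π·3.25² × L = 33.183072 × 408.197891 = 13545.260172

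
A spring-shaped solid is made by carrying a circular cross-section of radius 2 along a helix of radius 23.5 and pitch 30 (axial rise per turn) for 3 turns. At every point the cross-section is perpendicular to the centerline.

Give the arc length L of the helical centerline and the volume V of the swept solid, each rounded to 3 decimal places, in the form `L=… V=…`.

L=452.015 V=5680.189

2πR = 2π·23.5 = 147.654855
per-turn = √(147.654855² + 30²) = √(21801.9561 + 900) = √22701.9561 = 150.671683
L = 3 × 150.671683 = 452.015050
V = π·2² × L = 12.566371 × 452.015050 = 5680.188637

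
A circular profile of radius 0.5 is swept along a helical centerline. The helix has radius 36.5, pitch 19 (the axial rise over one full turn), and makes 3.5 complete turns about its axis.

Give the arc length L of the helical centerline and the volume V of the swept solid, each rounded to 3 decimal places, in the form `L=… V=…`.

2πR = 2π·36.5 = 229.336264
per-turn = √(229.336264² + 19²) = √(52595.1219 + 361) = √52956.1219 = 230.121972
L = 3.5 × 230.121972 = 805.426901
V = π·0.5² × L = 0.785398 × 805.426901 = 632.580809

L=805.427 V=632.581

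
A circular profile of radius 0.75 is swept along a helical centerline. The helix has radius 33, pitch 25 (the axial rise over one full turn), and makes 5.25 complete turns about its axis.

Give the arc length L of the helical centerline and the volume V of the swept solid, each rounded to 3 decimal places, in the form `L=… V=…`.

L=1096.446 V=1937.580

2πR = 2π·33 = 207.345115
per-turn = √(207.345115² + 25²) = √(42991.9968 + 625) = √43616.9968 = 208.846826
L = 5.25 × 208.846826 = 1096.445837
V = π·0.75² × L = 1.767146 × 1096.445837 = 1937.579730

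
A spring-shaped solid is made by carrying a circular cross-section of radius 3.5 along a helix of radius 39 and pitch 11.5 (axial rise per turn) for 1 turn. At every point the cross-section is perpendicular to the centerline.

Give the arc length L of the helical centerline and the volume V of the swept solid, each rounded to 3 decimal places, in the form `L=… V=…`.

2πR = 2π·39 = 245.044227
per-turn = √(245.044227² + 11.5²) = √(60046.6732 + 132.25) = √60178.9232 = 245.313928
L = 1 × 245.313928 = 245.313928
V = π·3.5² × L = 38.484510 × 245.313928 = 9440.786309

L=245.314 V=9440.786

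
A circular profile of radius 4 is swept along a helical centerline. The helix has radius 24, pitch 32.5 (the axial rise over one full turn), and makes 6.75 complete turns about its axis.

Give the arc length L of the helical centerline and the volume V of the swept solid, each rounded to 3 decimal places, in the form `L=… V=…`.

L=1041.248 V=52338.823

2πR = 2π·24 = 150.796447
per-turn = √(150.796447² + 32.5²) = √(22739.5685 + 1056.25) = √23795.8185 = 154.258933
L = 6.75 × 154.258933 = 1041.247801
V = π·4² × L = 50.265482 × 1041.247801 = 52338.823054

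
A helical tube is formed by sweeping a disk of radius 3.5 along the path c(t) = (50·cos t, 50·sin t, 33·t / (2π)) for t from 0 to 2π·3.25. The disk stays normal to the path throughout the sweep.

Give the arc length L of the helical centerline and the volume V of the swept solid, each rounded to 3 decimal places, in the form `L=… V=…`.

2πR = 2π·50 = 314.159265
per-turn = √(314.159265² + 33²) = √(98696.0440 + 1089) = √99785.0440 = 315.887708
L = 3.25 × 315.887708 = 1026.635051
V = π·3.5² × L = 38.484510 × 1026.635051 = 39509.546882

L=1026.635 V=39509.547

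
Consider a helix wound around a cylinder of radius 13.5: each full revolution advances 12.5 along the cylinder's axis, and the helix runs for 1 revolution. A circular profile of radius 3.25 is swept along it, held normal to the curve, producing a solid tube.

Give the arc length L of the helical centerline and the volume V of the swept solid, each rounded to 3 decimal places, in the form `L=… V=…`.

2πR = 2π·13.5 = 84.823002
per-turn = √(84.823002² + 12.5²) = √(7194.9416 + 156.25) = √7351.1916 = 85.739090
L = 1 × 85.739090 = 85.739090
V = π·3.25² × L = 33.183072 × 85.739090 = 2845.086442

L=85.739 V=2845.086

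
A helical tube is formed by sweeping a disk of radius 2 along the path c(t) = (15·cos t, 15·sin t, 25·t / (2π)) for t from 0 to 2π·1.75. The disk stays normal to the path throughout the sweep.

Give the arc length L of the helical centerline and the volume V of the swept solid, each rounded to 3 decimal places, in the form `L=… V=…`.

2πR = 2π·15 = 94.247780
per-turn = √(94.247780² + 25²) = √(8882.6440 + 625) = √9507.6440 = 97.507148
L = 1.75 × 97.507148 = 170.637509
V = π·2² × L = 12.566371 × 170.637509 = 2144.294184

L=170.638 V=2144.294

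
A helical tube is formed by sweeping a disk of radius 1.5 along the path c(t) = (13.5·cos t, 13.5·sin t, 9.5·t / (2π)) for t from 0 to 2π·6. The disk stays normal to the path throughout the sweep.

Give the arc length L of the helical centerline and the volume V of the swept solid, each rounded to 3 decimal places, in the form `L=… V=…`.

L=512.120 V=3619.963

2πR = 2π·13.5 = 84.823002
per-turn = √(84.823002² + 9.5²) = √(7194.9416 + 90.25) = √7285.1916 = 85.353334
L = 6 × 85.353334 = 512.120003
V = π·1.5² × L = 7.068583 × 512.120003 = 3619.962991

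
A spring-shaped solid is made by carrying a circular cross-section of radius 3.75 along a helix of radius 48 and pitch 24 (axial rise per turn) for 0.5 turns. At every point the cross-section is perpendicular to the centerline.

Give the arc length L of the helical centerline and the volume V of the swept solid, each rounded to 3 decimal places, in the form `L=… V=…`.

2πR = 2π·48 = 301.592895
per-turn = √(301.592895² + 24²) = √(90958.2742 + 576) = √91534.2742 = 302.546317
L = 0.5 × 302.546317 = 151.273159
V = π·3.75² × L = 44.178647 × 151.273159 = 6683.043432

L=151.273 V=6683.043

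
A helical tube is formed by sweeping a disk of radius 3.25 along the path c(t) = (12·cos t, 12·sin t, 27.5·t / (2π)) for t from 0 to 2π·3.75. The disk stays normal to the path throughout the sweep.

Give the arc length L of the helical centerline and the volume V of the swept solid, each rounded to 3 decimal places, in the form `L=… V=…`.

2πR = 2π·12 = 75.398224
per-turn = √(75.398224² + 27.5²) = √(5684.8921 + 756.25) = √6441.1421 = 80.256726
L = 3.75 × 80.256726 = 300.962724
V = π·3.25² × L = 33.183072 × 300.962724 = 9986.867863

L=300.963 V=9986.868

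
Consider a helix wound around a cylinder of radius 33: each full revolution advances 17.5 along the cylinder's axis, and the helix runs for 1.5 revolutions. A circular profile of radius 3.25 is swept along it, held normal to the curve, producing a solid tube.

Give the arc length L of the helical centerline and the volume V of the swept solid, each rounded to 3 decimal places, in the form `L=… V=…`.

L=312.123 V=10357.215

2πR = 2π·33 = 207.345115
per-turn = √(207.345115² + 17.5²) = √(42991.9968 + 306.25) = √43298.2468 = 208.082308
L = 1.5 × 208.082308 = 312.123462
V = π·3.25² × L = 33.183072 × 312.123462 = 10357.215423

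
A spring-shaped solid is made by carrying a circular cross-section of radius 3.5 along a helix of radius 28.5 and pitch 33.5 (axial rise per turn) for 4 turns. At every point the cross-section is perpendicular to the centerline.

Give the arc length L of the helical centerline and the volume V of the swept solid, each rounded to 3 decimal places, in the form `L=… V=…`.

2πR = 2π·28.5 = 179.070781
per-turn = √(179.070781² + 33.5²) = √(32066.3447 + 1122.25) = √33188.5947 = 182.177372
L = 4 × 182.177372 = 728.709486
V = π·3.5² × L = 38.484510 × 728.709486 = 28044.027511

L=728.709 V=28044.028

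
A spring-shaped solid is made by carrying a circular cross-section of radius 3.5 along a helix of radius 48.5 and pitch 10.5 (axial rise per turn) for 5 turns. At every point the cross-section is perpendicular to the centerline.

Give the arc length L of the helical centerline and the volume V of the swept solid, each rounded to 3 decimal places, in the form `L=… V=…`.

L=1524.577 V=58672.585

2πR = 2π·48.5 = 304.734487
per-turn = √(304.734487² + 10.5²) = √(92863.1078 + 110.25) = √92973.3578 = 304.915329
L = 5 × 304.915329 = 1524.576645
V = π·3.5² × L = 38.484510 × 1524.576645 = 58672.585135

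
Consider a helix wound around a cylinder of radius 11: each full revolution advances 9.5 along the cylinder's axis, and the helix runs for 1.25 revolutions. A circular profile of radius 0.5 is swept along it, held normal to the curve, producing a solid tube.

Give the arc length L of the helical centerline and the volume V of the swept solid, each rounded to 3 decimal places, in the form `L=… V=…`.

2πR = 2π·11 = 69.115038
per-turn = √(69.115038² + 9.5²) = √(4776.8885 + 90.25) = √4867.1385 = 69.764880
L = 1.25 × 69.764880 = 87.206100
V = π·0.5² × L = 0.785398 × 87.206100 = 68.491511

L=87.206 V=68.492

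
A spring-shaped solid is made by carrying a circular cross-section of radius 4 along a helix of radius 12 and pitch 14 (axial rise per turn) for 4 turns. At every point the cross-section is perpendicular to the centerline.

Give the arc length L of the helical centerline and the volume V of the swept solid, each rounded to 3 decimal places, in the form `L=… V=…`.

2πR = 2π·12 = 75.398224
per-turn = √(75.398224² + 14²) = √(5684.8921 + 196) = √5880.8921 = 76.686975
L = 4 × 76.686975 = 306.747900
V = π·4² × L = 50.265482 × 306.747900 = 15418.831187

L=306.748 V=15418.831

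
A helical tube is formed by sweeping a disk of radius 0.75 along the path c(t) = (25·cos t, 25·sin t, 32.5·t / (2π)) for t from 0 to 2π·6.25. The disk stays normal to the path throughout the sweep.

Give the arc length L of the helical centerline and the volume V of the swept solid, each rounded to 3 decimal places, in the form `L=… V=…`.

L=1002.541 V=1771.636

2πR = 2π·25 = 157.079633
per-turn = √(157.079633² + 32.5²) = √(24674.0110 + 1056.25) = √25730.2610 = 160.406549
L = 6.25 × 160.406549 = 1002.540932
V = π·0.75² × L = 1.767146 × 1002.540932 = 1771.636065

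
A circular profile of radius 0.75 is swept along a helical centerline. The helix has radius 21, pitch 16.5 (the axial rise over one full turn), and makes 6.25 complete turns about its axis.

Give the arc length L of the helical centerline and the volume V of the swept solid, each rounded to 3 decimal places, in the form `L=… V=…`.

2πR = 2π·21 = 131.946891
per-turn = √(131.946891² + 16.5²) = √(17409.9822 + 272.25) = √17682.2322 = 132.974555
L = 6.25 × 132.974555 = 831.090966
V = π·0.75² × L = 1.767146 × 831.090966 = 1468.658966

L=831.091 V=1468.659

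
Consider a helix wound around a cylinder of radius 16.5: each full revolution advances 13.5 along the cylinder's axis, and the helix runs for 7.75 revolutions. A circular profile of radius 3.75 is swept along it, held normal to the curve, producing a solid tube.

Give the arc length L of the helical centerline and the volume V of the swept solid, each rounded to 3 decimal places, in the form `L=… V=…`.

L=810.246 V=35795.558

2πR = 2π·16.5 = 103.672558
per-turn = √(103.672558² + 13.5²) = √(10747.9992 + 182.25) = √10930.2492 = 104.547832
L = 7.75 × 104.547832 = 810.245699
V = π·3.75² × L = 44.178647 × 810.245699 = 35795.558453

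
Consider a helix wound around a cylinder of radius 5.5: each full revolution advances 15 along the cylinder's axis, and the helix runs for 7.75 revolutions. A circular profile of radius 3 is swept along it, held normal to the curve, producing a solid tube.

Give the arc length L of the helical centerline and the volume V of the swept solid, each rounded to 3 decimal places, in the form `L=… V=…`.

L=291.962 V=8255.042

2πR = 2π·5.5 = 34.557519
per-turn = √(34.557519² + 15²) = √(1194.2221 + 225) = √1419.2221 = 37.672565
L = 7.75 × 37.672565 = 291.962377
V = π·3² × L = 28.274334 × 291.962377 = 8255.041716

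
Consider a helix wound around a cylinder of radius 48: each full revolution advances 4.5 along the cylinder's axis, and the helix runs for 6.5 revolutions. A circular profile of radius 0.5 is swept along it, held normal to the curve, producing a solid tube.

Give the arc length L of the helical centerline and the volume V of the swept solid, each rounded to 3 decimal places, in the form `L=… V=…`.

2πR = 2π·48 = 301.592895
per-turn = √(301.592895² + 4.5²) = √(90958.2742 + 20.25) = √90978.5242 = 301.626465
L = 6.5 × 301.626465 = 1960.572020
V = π·0.5² × L = 0.785398 × 1960.572020 = 1539.829664

L=1960.572 V=1539.830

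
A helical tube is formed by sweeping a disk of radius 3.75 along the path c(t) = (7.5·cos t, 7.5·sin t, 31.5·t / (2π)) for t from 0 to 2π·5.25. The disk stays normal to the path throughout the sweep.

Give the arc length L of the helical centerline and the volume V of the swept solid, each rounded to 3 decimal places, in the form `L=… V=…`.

L=297.583 V=13146.830

2πR = 2π·7.5 = 47.123890
per-turn = √(47.123890² + 31.5²) = √(2220.6610 + 992.25) = √3212.9110 = 56.682546
L = 5.25 × 56.682546 = 297.583365
V = π·3.75² × L = 44.178647 × 297.583365 = 13146.830347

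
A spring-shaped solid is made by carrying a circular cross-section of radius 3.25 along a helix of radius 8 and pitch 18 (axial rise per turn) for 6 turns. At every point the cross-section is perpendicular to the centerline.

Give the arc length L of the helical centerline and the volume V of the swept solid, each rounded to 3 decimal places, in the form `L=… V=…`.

L=320.347 V=10630.102

2πR = 2π·8 = 50.265482
per-turn = √(50.265482² + 18²) = √(2526.6187 + 324) = √2850.6187 = 53.391186
L = 6 × 53.391186 = 320.347115
V = π·3.25² × L = 33.183072 × 320.347115 = 10630.101515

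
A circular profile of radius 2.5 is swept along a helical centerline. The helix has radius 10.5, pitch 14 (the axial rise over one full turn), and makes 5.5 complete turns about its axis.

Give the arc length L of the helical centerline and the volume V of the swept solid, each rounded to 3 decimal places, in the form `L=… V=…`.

L=370.934 V=7283.271

2πR = 2π·10.5 = 65.973446
per-turn = √(65.973446² + 14²) = √(4352.4955 + 196) = √4548.4955 = 67.442535
L = 5.5 × 67.442535 = 370.933943
V = π·2.5² × L = 19.634954 × 370.933943 = 7283.270940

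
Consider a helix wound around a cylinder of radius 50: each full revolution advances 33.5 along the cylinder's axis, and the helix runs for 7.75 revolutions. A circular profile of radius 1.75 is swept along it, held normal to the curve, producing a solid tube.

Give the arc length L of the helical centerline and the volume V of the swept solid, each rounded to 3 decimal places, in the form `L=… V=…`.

2πR = 2π·50 = 314.159265
per-turn = √(314.159265² + 33.5²) = √(98696.0440 + 1122.25) = √99818.2940 = 315.940333
L = 7.75 × 315.940333 = 2448.537581
V = π·1.75² × L = 9.621128 × 2448.537581 = 23557.692256

L=2448.538 V=23557.692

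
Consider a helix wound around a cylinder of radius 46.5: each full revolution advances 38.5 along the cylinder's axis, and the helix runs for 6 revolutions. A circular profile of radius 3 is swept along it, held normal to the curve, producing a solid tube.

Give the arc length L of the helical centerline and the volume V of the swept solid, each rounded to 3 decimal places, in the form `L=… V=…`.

L=1768.163 V=49993.632

2πR = 2π·46.5 = 292.168117
per-turn = √(292.168117² + 38.5²) = √(85362.2085 + 1482.25) = √86844.4585 = 294.693839
L = 6 × 294.693839 = 1768.163031
V = π·3² × L = 28.274334 × 1768.163031 = 49993.631901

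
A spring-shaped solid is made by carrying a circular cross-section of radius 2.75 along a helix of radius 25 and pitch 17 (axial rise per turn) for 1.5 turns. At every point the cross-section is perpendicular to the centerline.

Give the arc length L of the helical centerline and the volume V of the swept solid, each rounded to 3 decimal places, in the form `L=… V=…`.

2πR = 2π·25 = 157.079633
per-turn = √(157.079633² + 17²) = √(24674.0110 + 289) = √24963.0110 = 157.996870
L = 1.5 × 157.996870 = 236.995305
V = π·2.75² × L = 23.758294 × 236.995305 = 5630.604246

L=236.995 V=5630.604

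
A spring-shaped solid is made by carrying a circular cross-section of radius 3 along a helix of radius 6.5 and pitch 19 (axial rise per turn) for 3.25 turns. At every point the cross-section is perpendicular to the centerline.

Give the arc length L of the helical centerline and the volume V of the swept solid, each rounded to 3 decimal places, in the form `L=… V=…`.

2πR = 2π·6.5 = 40.840704
per-turn = √(40.840704² + 19²) = √(1667.9631 + 361) = √2028.9631 = 45.044013
L = 3.25 × 45.044013 = 146.393044
V = π·3² × L = 28.274334 × 146.393044 = 4139.165792

L=146.393 V=4139.166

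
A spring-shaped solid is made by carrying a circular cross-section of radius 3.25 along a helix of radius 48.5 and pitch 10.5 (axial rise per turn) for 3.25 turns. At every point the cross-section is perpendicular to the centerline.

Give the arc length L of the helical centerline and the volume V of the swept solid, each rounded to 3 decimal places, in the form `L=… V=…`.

2πR = 2π·48.5 = 304.734487
per-turn = √(304.734487² + 10.5²) = √(92863.1078 + 110.25) = √92973.3578 = 304.915329
L = 3.25 × 304.915329 = 990.974819
V = π·3.25² × L = 33.183072 × 990.974819 = 32883.589169

L=990.975 V=32883.589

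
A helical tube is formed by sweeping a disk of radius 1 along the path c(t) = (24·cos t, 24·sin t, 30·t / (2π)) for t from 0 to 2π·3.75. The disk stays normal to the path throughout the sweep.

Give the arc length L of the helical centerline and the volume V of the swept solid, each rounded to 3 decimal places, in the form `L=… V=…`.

2πR = 2π·24 = 150.796447
per-turn = √(150.796447² + 30²) = √(22739.5685 + 900) = √23639.5685 = 153.751646
L = 3.75 × 153.751646 = 576.568671
V = π·1² × L = 3.141593 × 576.568671 = 1811.343902

L=576.569 V=1811.344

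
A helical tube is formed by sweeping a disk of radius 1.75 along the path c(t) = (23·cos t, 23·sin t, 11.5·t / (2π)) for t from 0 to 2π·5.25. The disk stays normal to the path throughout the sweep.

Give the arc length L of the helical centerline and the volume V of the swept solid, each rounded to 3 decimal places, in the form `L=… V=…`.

2πR = 2π·23 = 144.513262
per-turn = √(144.513262² + 11.5²) = √(20884.0829 + 132.25) = √21016.3329 = 144.970110
L = 5.25 × 144.970110 = 761.093080
V = π·1.75² × L = 9.621128 × 761.093080 = 7322.573560

L=761.093 V=7322.574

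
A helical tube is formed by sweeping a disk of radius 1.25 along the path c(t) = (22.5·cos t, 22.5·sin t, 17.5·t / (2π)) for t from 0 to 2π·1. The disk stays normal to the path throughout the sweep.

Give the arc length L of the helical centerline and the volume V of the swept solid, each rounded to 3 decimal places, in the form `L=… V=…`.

2πR = 2π·22.5 = 141.371669
per-turn = √(141.371669² + 17.5²) = √(19985.9489 + 306.25) = √20292.1989 = 142.450689
L = 1 × 142.450689 = 142.450689
V = π·1.25² × L = 4.908739 × 142.450689 = 699.253186

L=142.451 V=699.253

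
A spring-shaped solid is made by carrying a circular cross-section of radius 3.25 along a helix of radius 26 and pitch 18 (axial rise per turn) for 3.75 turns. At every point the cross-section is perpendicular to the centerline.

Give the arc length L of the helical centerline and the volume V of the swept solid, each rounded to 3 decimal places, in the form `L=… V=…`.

L=616.318 V=20451.327

2πR = 2π·26 = 163.362818
per-turn = √(163.362818² + 18²) = √(26687.4103 + 324) = √27011.4103 = 164.351484
L = 3.75 × 164.351484 = 616.318065
V = π·3.25² × L = 33.183072 × 616.318065 = 20451.326977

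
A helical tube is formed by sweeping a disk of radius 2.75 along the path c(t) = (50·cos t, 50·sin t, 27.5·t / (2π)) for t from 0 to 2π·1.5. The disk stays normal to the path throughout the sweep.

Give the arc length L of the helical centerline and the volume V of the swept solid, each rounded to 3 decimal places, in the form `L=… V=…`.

L=473.041 V=11238.644

2πR = 2π·50 = 314.159265
per-turn = √(314.159265² + 27.5²) = √(98696.0440 + 756.25) = √99452.2940 = 315.360578
L = 1.5 × 315.360578 = 473.040867
V = π·2.75² × L = 23.758294 × 473.040867 = 11238.644193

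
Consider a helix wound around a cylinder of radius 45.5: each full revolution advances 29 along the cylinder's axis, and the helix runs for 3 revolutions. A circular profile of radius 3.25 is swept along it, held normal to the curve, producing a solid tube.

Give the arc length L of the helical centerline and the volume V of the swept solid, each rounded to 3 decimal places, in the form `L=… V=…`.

L=862.056 V=28605.670

2πR = 2π·45.5 = 285.884931
per-turn = √(285.884931² + 29²) = √(81730.1940 + 841) = √82571.1940 = 287.352039
L = 3 × 287.352039 = 862.056116
V = π·3.25² × L = 33.183072 × 862.056116 = 28605.670499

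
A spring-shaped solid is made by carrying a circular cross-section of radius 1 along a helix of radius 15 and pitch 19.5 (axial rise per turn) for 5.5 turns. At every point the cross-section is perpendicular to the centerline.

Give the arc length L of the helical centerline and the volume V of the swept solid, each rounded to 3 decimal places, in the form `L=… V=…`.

L=529.342 V=1662.976

2πR = 2π·15 = 94.247780
per-turn = √(94.247780² + 19.5²) = √(8882.6440 + 380.25) = √9262.8940 = 96.243929
L = 5.5 × 96.243929 = 529.341612
V = π·1² × L = 3.141593 × 529.341612 = 1662.975720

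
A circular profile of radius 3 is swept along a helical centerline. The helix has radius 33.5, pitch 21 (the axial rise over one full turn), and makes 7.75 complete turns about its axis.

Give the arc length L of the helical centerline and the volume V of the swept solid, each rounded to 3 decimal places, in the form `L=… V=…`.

L=1639.371 V=46352.111

2πR = 2π·33.5 = 210.486708
per-turn = √(210.486708² + 21²) = √(44304.6542 + 441) = √44745.6542 = 211.531686
L = 7.75 × 211.531686 = 1639.370566
V = π·3² × L = 28.274334 × 1639.370566 = 46352.110741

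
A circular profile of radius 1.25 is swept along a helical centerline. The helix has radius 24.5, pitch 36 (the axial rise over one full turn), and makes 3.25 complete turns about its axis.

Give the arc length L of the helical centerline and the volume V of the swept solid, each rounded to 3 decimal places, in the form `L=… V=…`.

2πR = 2π·24.5 = 153.938040
per-turn = √(153.938040² + 36²) = √(23696.9202 + 1296) = √24992.9202 = 158.091493
L = 3.25 × 158.091493 = 513.797352
V = π·1.25² × L = 4.908739 × 513.797352 = 2522.096856

L=513.797 V=2522.097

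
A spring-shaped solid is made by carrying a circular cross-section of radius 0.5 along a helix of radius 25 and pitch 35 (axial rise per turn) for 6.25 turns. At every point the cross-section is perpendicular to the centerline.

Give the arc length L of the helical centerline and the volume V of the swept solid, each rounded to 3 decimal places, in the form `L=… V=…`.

L=1005.823 V=789.972

2πR = 2π·25 = 157.079633
per-turn = √(157.079633² + 35²) = √(24674.0110 + 1225) = √25899.0110 = 160.931697
L = 6.25 × 160.931697 = 1005.823104
V = π·0.5² × L = 0.785398 × 1005.823104 = 789.971619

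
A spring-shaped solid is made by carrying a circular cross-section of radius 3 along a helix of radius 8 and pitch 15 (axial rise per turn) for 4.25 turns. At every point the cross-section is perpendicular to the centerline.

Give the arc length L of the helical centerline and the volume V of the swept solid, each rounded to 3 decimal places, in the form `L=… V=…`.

2πR = 2π·8 = 50.265482
per-turn = √(50.265482² + 15²) = √(2526.6187 + 225) = √2751.6187 = 52.455874
L = 4.25 × 52.455874 = 222.937465
V = π·3² × L = 28.274334 × 222.937465 = 6303.408317

L=222.937 V=6303.408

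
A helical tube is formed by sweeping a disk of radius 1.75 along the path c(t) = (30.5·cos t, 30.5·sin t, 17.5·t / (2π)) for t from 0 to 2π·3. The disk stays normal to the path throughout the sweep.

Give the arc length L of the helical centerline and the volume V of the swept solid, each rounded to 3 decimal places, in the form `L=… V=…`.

L=577.304 V=5554.311

2πR = 2π·30.5 = 191.637152
per-turn = √(191.637152² + 17.5²) = √(36724.7980 + 306.25) = √37031.0480 = 192.434529
L = 3 × 192.434529 = 577.303587
V = π·1.75² × L = 9.621128 × 577.303587 = 5554.311420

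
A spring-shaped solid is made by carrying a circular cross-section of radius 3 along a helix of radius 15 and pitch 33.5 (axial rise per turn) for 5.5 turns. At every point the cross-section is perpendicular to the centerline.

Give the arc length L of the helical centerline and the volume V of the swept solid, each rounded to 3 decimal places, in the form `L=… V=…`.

L=550.135 V=15554.688

2πR = 2π·15 = 94.247780
per-turn = √(94.247780² + 33.5²) = √(8882.6440 + 1122.25) = √10004.8940 = 100.024467
L = 5.5 × 100.024467 = 550.134567
V = π·3² × L = 28.274334 × 550.134567 = 15554.688441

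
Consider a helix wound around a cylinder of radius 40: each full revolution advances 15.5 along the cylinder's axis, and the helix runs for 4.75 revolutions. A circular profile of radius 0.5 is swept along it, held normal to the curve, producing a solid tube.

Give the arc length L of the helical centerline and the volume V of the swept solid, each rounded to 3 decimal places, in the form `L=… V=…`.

L=1196.073 V=939.394

2πR = 2π·40 = 251.327412
per-turn = √(251.327412² + 15.5²) = √(63165.4682 + 240.25) = √63405.7182 = 251.804921
L = 4.75 × 251.804921 = 1196.073374
V = π·0.5² × L = 0.785398 × 1196.073374 = 939.393831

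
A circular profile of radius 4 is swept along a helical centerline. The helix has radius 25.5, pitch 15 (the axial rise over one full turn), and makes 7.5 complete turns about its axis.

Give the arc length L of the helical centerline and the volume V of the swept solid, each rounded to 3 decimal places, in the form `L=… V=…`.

L=1206.914 V=60666.107

2πR = 2π·25.5 = 160.221225
per-turn = √(160.221225² + 15²) = √(25670.8410 + 225) = √25895.8410 = 160.921848
L = 7.5 × 160.921848 = 1206.913857
V = π·4² × L = 50.265482 × 1206.913857 = 60666.107321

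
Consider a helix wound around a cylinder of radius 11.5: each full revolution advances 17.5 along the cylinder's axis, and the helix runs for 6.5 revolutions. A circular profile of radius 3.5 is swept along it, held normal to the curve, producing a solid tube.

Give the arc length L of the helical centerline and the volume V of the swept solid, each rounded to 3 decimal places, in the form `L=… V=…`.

L=483.247 V=18597.505

2πR = 2π·11.5 = 72.256631
per-turn = √(72.256631² + 17.5²) = √(5221.0207 + 306.25) = √5527.2707 = 74.345617
L = 6.5 × 74.345617 = 483.246509
V = π·3.5² × L = 38.484510 × 483.246509 = 18597.505103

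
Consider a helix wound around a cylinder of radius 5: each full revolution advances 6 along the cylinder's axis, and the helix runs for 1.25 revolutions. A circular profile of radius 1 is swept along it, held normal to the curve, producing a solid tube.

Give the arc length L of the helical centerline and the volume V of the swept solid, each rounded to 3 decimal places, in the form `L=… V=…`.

L=39.980 V=125.600

2πR = 2π·5 = 31.415927
per-turn = √(31.415927² + 6²) = √(986.9604 + 36) = √1022.9604 = 31.983753
L = 1.25 × 31.983753 = 39.979691
V = π·1² × L = 3.141593 × 39.979691 = 125.599903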